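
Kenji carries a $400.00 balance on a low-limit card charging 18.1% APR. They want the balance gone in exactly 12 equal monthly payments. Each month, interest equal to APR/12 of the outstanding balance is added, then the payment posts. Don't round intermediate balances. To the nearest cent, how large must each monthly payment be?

$36.69

Monthly rate r = 18.1%/12 = 1.50833% = 0.0150833.
Level-payment amortization: P = B₀·r / (1 − (1+r)^(−n)) = 400.00·0.0150833 / (1 − 1.01508^(−12)).
Denominator 1 − (1+r)^(−12) = 0.164436166.
P = 6.03333 / 0.164436166 ≈ 36.69.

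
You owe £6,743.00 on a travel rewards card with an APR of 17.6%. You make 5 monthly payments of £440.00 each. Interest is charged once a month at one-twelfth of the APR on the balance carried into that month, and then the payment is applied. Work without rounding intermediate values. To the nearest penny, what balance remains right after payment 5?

£4,986.72

Monthly rate r = 17.6%/12 = 1.46667% = 0.0146667.
Each month: B ← B·(1+r) − £440.00.
Month 1: interest £98.90; balance after payment £6,401.90.
Month 2: interest £93.89; balance after payment £6,055.79.
Month 3: interest £88.82; balance after payment £5,704.61.
Month 4: interest £83.67; balance after payment £5,348.28.
Month 5: interest £78.44; balance after payment £4,986.72.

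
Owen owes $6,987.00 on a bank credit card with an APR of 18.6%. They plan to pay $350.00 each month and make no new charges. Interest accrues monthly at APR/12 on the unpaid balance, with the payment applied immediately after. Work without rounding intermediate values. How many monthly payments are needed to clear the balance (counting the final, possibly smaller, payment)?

25 months

Monthly rate r = 18.6%/12 = 1.55% = 0.0155.
Recurrence: B ← B·(1+r) − $350.00.
Month 1: interest $108.30; balance after payment $6,745.30.
Month 2: interest $104.55; balance after payment $6,499.85.
Closed form: n = −ln(1 − rB₀/P)/ln(1+r) = −ln(0.69058)/ln(1.0155) ≈ 24.070, so the balance reaches zero during payment 25.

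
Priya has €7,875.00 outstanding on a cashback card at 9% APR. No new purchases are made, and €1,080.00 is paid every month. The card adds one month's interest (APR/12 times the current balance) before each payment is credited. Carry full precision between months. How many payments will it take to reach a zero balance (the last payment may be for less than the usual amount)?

Monthly rate r = 9%/12 = 0.75% = 0.0075.
Recurrence: B ← B·(1+r) − €1,080.00.
Month 1: interest €59.06; balance after payment €6,854.06.
Month 2: interest €51.41; balance after payment €5,825.47.
Closed form: n = −ln(1 − rB₀/P)/ln(1+r) = −ln(0.94531)/ln(1.0075) ≈ 7.527, so the balance reaches zero during payment 8.

8 payments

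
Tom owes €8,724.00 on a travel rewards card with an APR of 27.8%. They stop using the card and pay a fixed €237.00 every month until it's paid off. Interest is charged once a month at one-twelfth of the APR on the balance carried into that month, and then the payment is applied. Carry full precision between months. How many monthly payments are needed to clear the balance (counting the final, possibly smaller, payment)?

Monthly rate r = 27.8%/12 = 2.31667% = 0.0231667.
Recurrence: B ← B·(1+r) − €237.00.
Month 1: interest €202.11; balance after payment €8,689.11.
Month 2: interest €201.30; balance after payment €8,653.40.
Closed form: n = −ln(1 − rB₀/P)/ln(1+r) = −ln(0.14723)/ln(1.02317) ≈ 83.648, so the balance reaches zero during payment 84.

84 months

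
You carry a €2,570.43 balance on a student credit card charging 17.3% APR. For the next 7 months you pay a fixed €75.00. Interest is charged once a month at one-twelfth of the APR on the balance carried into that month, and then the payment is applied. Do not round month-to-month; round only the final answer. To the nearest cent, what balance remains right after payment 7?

Monthly rate r = 17.3%/12 = 1.44167% = 0.0144167.
Each month: B ← B·(1+r) − €75.00.
Month 1: interest €37.06; balance after payment €2,532.49.
Month 2: interest €36.51; balance after payment €2,494.00.
Month 3: interest €35.96; balance after payment €2,454.95.
Month 4: interest €35.39; balance after payment €2,415.34.
Month 5: interest €34.82; balance after payment €2,375.17.
Month 6: interest €34.24; balance after payment €2,334.41.
Month 7: interest €33.65; balance after payment €2,293.06.

€2,293.06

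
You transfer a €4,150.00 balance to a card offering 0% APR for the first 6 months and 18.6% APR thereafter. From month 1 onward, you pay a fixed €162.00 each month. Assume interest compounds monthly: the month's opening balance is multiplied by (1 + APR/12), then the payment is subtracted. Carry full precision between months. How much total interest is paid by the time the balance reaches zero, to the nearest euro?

Promo months 1–6 at r₀ = 0%/12 = 0; months 7+ at r₁ = 18.6%/12 = 0.0155.
After month 6 (no interest yet): B = €4,150.00 − 6·€162.00 = €3,178.00.
Then at r₁ with €162.00/mo: n₂ = −ln(1 − r₁·B/P)/ln(1+r₁) ≈ 23.57 → 24 more payments.
Total paid = 29·€162.00 + €92.34 = €4,790.34; interest = €4,790.34 − €4,150.00 = €640.34.

€640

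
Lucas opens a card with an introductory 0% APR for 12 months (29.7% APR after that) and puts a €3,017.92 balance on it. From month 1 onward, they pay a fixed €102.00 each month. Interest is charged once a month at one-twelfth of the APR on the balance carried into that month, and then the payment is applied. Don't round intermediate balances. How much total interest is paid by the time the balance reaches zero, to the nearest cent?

€590.43

Promo months 1–12 at r₀ = 0%/12 = 0; months 13+ at r₁ = 29.7%/12 = 0.02475.
After month 12 (no interest yet): B = €3,017.92 − 12·€102.00 = €1,793.92.
Then at r₁ with €102.00/mo: n₂ = −ln(1 − r₁·B/P)/ln(1+r₁) ≈ 23.37 → 24 more payments.
Total paid = 35·€102.00 + €38.35 = €3,608.35; interest = €3,608.35 − €3,017.92 = €590.43.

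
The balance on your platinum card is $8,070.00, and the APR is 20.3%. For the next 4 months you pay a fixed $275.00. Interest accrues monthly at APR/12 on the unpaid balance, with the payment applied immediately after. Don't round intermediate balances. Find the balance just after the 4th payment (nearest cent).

$7,501.85

Monthly rate r = 20.3%/12 = 1.69167% = 0.0169167.
Each month: B ← B·(1+r) − $275.00.
Month 1: interest $136.52; balance after payment $7,931.52.
Month 2: interest $134.17; balance after payment $7,790.69.
Month 3: interest $131.79; balance after payment $7,647.48.
Month 4: interest $129.37; balance after payment $7,501.85.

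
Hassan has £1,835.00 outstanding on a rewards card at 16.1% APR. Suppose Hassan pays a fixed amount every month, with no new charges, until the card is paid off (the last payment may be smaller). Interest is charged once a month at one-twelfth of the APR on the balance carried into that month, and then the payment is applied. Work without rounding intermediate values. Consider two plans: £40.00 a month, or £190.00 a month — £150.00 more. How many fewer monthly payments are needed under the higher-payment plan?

Monthly rate r = 16.1%/12 = 1.34167% = 0.0134167.
At £40.00/mo: n = ⌈−ln(1 − rB₀/P)/ln(1+r)⌉ = 72 payments (last £28.67); total interest = total paid − £1,835.00 = £1,033.67.
At £190.00/mo: 11 payments (last £78.73); total interest £143.73.
Payments saved = 72 − 11 = 61.

61 fewer payments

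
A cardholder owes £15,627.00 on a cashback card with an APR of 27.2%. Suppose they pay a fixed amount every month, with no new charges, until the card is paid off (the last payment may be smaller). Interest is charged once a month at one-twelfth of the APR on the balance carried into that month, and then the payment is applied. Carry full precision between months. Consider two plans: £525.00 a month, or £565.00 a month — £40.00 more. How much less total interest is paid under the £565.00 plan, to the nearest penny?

Monthly rate r = 27.2%/12 = 2.26667% = 0.0226667.
At £525.00/mo: n = ⌈−ln(1 − rB₀/P)/ln(1+r)⌉ = 51 payments (last £54.31); total interest = total paid − £15,627.00 = £10,677.31.
At £565.00/mo: 44 payments (last £559.38); total interest £9,227.38.
Interest saved = £10,677.31 − £9,227.38 = £1,449.93.

£1,449.93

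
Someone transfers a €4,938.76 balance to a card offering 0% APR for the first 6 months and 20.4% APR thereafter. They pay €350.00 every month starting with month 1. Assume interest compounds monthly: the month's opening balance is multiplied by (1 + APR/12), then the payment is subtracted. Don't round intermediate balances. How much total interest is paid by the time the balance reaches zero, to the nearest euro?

Promo months 1–6 at r₀ = 0%/12 = 0; months 7+ at r₁ = 20.4%/12 = 0.017.
After month 6 (no interest yet): B = €4,938.76 − 6·€350.00 = €2,838.76.
Then at r₁ with €350.00/mo: n₂ = −ln(1 − r₁·B/P)/ln(1+r₁) ≈ 8.80 → 9 more payments.
Total paid = 14·€350.00 + €280.91 = €5,180.91; interest = €5,180.91 − €4,938.76 = €242.15.

€242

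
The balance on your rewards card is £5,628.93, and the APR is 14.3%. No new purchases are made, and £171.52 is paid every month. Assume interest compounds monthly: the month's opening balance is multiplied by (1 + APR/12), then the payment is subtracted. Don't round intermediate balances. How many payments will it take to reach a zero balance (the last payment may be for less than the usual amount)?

Monthly rate r = 14.3%/12 = 1.19167% = 0.0119167.
Recurrence: B ← B·(1+r) − £171.52.
Month 1: interest £67.08; balance after payment £5,524.49.
Month 2: interest £65.83; balance after payment £5,418.80.
Closed form: n = −ln(1 − rB₀/P)/ln(1+r) = −ln(0.60892)/ln(1.01192) ≈ 41.876, so the balance reaches zero during payment 42.

42 months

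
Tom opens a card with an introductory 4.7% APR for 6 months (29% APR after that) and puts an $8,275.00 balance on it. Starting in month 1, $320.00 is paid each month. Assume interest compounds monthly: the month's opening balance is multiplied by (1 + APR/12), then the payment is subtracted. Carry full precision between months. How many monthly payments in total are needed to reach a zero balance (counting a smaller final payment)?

Promo months 1–6 at r₀ = 4.7%/12 = 0.00391667; months 7+ at r₁ = 29%/12 = 0.0241667.
After month 6: iterate B ← B·(1+r₀) − $320.00 for 6 months → $6,532.48.
Then at r₁ with $320.00/mo: n₂ = −ln(1 − r₁·B/P)/ln(1+r₁) ≈ 28.47 → 29 more payments.

35 payments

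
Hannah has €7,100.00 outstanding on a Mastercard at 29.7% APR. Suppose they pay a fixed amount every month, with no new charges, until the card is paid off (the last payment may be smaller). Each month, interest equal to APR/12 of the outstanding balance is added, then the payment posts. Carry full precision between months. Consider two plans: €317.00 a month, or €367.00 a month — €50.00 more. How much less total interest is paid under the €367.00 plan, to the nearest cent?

Monthly rate r = 29.7%/12 = 2.475% = 0.02475.
At €317.00/mo: n = ⌈−ln(1 − rB₀/P)/ln(1+r)⌉ = 34 payments (last €18.19); total interest = total paid − €7,100.00 = €3,379.19.
At €367.00/mo: 27 payments (last €240.95); total interest €2,682.95.
Interest saved = €3,379.19 − €2,682.95 = €696.24.

€696.24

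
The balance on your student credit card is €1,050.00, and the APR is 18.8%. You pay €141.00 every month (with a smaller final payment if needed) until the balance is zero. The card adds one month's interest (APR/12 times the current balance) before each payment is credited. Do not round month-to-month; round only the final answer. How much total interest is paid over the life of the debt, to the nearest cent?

Monthly rate r = 18.8%/12 = 1.56667% = 0.0156667.
Payoff takes n = ⌈−ln(1 − rB₀/P)/ln(1+r)⌉ = ⌈7.980⌉ = 8 payments; the last is €138.22.
Total paid = 7·€141.00 + €138.22 = €1,125.22.
Total interest = total paid − principal = €1,125.22 − €1,050.00 = €75.22.

€75.22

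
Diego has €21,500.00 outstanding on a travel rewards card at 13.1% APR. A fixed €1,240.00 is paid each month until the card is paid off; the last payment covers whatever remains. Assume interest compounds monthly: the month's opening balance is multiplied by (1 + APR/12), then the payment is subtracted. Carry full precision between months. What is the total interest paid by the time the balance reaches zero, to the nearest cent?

€2,465.88

Monthly rate r = 13.1%/12 = 1.09167% = 0.0109167.
Payoff takes n = ⌈−ln(1 − rB₀/P)/ln(1+r)⌉ = ⌈19.326⌉ = 20 payments; the last is €405.88.
Total paid = 19·€1,240.00 + €405.88 = €23,965.88.
Total interest = total paid − principal = €23,965.88 − €21,500.00 = €2,465.88.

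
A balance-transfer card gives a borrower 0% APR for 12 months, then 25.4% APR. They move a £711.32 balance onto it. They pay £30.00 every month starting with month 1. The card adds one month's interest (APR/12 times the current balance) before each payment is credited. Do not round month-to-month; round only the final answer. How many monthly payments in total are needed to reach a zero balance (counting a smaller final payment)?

Promo months 1–12 at r₀ = 0%/12 = 0; months 13+ at r₁ = 25.4%/12 = 0.0211667.
After month 12 (no interest yet): B = £711.32 − 12·£30.00 = £351.32.
Then at r₁ with £30.00/mo: n₂ = −ln(1 − r₁·B/P)/ln(1+r₁) ≈ 13.60 → 14 more payments.

26 payments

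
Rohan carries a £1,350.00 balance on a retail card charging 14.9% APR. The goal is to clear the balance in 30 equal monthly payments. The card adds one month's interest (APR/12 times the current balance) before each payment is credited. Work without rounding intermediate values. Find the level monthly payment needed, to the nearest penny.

£54.18

Monthly rate r = 14.9%/12 = 1.24167% = 0.0124167.
Level-payment amortization: P = B₀·r / (1 − (1+r)^(−n)) = 1350.00·0.0124167 / (1 − 1.01242^(−30)).
Denominator 1 − (1+r)^(−30) = 0.309408196.
P = 16.7625 / 0.309408196 ≈ 54.18.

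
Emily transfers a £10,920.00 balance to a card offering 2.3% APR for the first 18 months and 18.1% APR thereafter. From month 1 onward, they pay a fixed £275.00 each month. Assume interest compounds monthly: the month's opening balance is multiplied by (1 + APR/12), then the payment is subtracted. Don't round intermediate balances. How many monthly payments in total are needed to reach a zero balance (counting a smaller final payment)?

47 payments

Promo months 1–18 at r₀ = 2.3%/12 = 0.00191667; months 19+ at r₁ = 18.1%/12 = 0.0150833.
After month 18: iterate B ← B·(1+r₀) − £275.00 for 18 months → £6,271.47.
Then at r₁ with £275.00/mo: n₂ = −ln(1 − r₁·B/P)/ln(1+r₁) ≈ 28.16 → 29 more payments.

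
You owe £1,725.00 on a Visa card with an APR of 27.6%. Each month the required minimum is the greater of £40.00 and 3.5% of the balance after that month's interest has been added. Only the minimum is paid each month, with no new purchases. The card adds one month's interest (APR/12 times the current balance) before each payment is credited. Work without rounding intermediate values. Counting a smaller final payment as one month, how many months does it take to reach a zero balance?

Monthly rate r = 27.6%/12 = 2.3% = 0.023.
While 3.5% of the post-interest balance exceeds £40.00, each month B ← (B·(1+r))·(1 − 0.035), i.e. B shrinks by the factor (1+r)·0.965 = 0.98719.
This holds for months 1–34. Entering month 35 the balance is £1,112.98; 3.5% of the post-interest balance is now below £40.00, so the flat £40.00 minimum applies from here.
From month 35 a fixed £40.00 at rate r clears £1,112.98 in 45 more payments. Total: 34 + 45 = 79 months.

79 months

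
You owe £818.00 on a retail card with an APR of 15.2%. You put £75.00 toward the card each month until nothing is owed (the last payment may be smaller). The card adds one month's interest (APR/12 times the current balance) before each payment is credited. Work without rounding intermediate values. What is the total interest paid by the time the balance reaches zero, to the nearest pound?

Monthly rate r = 15.2%/12 = 1.26667% = 0.0126667.
Payoff takes n = ⌈−ln(1 − rB₀/P)/ln(1+r)⌉ = ⌈11.812⌉ = 12 payments; the last is £60.95.
Total paid = 11·£75.00 + £60.95 = £885.95.
Total interest = total paid − principal = £885.95 − £818.00 = £67.95.

£68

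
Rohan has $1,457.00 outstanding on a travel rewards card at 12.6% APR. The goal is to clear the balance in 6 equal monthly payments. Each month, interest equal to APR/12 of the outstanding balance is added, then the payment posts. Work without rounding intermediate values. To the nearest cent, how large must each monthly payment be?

$251.84

Monthly rate r = 12.6%/12 = 1.05% = 0.0105.
Level-payment amortization: P = B₀·r / (1 − (1+r)^(−n)) = 1457.00·0.0105 / (1 − 1.0105^(−6)).
Denominator 1 − (1+r)^(−6) = 0.060748077.
P = 15.2985 / 0.060748077 ≈ 251.84.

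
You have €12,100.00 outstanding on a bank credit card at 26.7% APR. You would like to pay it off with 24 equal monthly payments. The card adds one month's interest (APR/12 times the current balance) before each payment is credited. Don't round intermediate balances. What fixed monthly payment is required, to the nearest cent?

Monthly rate r = 26.7%/12 = 2.225% = 0.02225.
Level-payment amortization: P = B₀·r / (1 − (1+r)^(−n)) = 12100.00·0.02225 / (1 − 1.02225^(−24)).
Denominator 1 − (1+r)^(−24) = 0.410302701.
P = 269.225 / 0.410302701 ≈ 656.16.

€656.16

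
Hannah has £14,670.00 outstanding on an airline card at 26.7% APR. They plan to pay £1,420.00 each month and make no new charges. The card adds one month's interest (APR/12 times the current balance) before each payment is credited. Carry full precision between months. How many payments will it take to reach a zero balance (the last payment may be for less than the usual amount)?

12 months

Monthly rate r = 26.7%/12 = 2.225% = 0.02225.
Recurrence: B ← B·(1+r) − £1,420.00.
Month 1: interest £326.41; balance after payment £13,576.41.
Month 2: interest £302.08; balance after payment £12,458.48.
Closed form: n = −ln(1 − rB₀/P)/ln(1+r) = −ln(0.77014)/ln(1.02225) ≈ 11.869, so the balance reaches zero during payment 12.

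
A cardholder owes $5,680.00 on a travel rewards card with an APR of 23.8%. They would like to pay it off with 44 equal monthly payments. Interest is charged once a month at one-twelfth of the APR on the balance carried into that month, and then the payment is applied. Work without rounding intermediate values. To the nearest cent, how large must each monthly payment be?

Monthly rate r = 23.8%/12 = 1.98333% = 0.0198333.
Level-payment amortization: P = B₀·r / (1 − (1+r)^(−n)) = 5680.00·0.0198333 / (1 − 1.01983^(−44)).
Denominator 1 − (1+r)^(−44) = 0.578580065.
P = 112.653 / 0.578580065 ≈ 194.71.

$194.71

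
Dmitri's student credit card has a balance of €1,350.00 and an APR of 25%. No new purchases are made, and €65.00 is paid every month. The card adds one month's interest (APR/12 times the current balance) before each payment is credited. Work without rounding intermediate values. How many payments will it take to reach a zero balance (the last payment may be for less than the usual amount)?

Monthly rate r = 25%/12 = 2.08333% = 0.0208333.
Recurrence: B ← B·(1+r) − €65.00.
Month 1: interest €28.12; balance after payment €1,313.12.
Month 2: interest €27.36; balance after payment €1,275.48.
Closed form: n = −ln(1 − rB₀/P)/ln(1+r) = −ln(0.56731)/ln(1.02083) ≈ 27.491, so the balance reaches zero during payment 28.

28 months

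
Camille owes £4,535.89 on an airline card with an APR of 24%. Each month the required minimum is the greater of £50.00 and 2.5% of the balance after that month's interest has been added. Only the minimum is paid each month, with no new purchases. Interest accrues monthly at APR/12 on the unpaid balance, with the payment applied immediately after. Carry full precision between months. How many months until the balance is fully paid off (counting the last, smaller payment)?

Monthly rate r = 24%/12 = 2% = 0.02.
While 2.5% of the post-interest balance exceeds £50.00, each month B ← (B·(1+r))·(1 − 0.025), i.e. B shrinks by the factor (1+r)·0.975 = 0.9945.
This holds for months 1–153. Entering month 154 the balance is £1,950.72; 2.5% of the post-interest balance is now below £50.00, so the flat £50.00 minimum applies from here.
From month 154 a fixed £50.00 at rate r clears £1,950.72 in 77 more payments. Total: 153 + 77 = 230 months.

230 months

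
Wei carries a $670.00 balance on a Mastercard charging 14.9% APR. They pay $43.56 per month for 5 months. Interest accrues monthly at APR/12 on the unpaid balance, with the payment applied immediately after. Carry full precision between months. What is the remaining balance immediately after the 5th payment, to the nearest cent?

Monthly rate r = 14.9%/12 = 1.24167% = 0.0124167.
Each month: B ← B·(1+r) − $43.56.
Month 1: interest $8.32; balance after payment $634.76.
Month 2: interest $7.88; balance after payment $599.08.
Month 3: interest $7.44; balance after payment $562.96.
Month 4: interest $6.99; balance after payment $526.39.
Month 5: interest $6.54; balance after payment $489.37.

$489.37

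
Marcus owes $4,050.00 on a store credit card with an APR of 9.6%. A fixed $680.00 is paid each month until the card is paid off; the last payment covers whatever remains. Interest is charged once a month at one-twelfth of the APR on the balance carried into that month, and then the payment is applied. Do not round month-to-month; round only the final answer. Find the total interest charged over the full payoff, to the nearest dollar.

$117

Monthly rate r = 9.6%/12 = 0.8% = 0.008.
Payoff takes n = ⌈−ln(1 − rB₀/P)/ln(1+r)⌉ = ⌈6.127⌉ = 7 payments; the last is $86.54.
Total paid = 6·$680.00 + $86.54 = $4,166.54.
Total interest = total paid − principal = $4,166.54 − $4,050.00 = $116.54.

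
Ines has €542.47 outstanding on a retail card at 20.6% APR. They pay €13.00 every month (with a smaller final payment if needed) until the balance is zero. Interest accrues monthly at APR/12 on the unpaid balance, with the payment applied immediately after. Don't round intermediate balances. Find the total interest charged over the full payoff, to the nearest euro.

Monthly rate r = 20.6%/12 = 1.71667% = 0.0171667.
Payoff takes n = ⌈−ln(1 − rB₀/P)/ln(1+r)⌉ = ⌈74.025⌉ = 75 payments; the last is €0.32.
Total paid = 74·€13.00 + €0.32 = €962.32.
Total interest = total paid − principal = €962.32 − €542.47 = €419.85.

€420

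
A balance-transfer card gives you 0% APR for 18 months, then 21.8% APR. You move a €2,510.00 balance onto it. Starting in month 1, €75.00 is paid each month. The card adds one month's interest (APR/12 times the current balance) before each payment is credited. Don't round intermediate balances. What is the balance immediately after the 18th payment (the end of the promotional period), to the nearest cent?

€1,160.00

Promo months 1–18 at r₀ = 0%/12 = 0; months 19+ at r₁ = 21.8%/12 = 0.0181667.
After month 18 (no interest yet): B = €2,510.00 − 18·€75.00 = €1,160.00.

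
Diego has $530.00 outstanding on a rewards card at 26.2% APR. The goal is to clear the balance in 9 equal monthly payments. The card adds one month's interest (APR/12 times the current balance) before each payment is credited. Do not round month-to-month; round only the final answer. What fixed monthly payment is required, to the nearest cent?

Monthly rate r = 26.2%/12 = 2.18333% = 0.0218333.
Level-payment amortization: P = B₀·r / (1 − (1+r)^(−n)) = 530.00·0.0218333 / (1 − 1.02183^(−9)).
Denominator 1 − (1+r)^(−9) = 0.176659634.
P = 11.5717 / 0.176659634 ≈ 65.50.

$65.50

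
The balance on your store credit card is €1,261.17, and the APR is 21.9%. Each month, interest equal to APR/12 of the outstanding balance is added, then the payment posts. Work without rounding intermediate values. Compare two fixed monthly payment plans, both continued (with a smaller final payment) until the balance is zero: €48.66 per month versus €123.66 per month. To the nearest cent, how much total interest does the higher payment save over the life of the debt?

€315.12

Monthly rate r = 21.9%/12 = 1.825% = 0.01825.
At €48.66/mo: n = ⌈−ln(1 − rB₀/P)/ln(1+r)⌉ = 36 payments (last €20.47); total interest = total paid − €1,261.17 = €462.40.
At €123.66/mo: 12 payments (last €48.19); total interest €147.28.
Interest saved = €462.40 − €147.28 = €315.12.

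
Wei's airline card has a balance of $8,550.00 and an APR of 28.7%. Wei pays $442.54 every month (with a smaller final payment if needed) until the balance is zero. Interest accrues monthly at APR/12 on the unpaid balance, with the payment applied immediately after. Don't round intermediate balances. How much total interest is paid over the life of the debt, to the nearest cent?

Monthly rate r = 28.7%/12 = 2.39167% = 0.0239167.
Payoff takes n = ⌈−ln(1 − rB₀/P)/ln(1+r)⌉ = ⌈26.234⌉ = 27 payments; the last is $104.40.
Total paid = 26·$442.54 + $104.40 = $11,610.44.
Total interest = total paid − principal = $11,610.44 − $8,550.00 = $3,060.44.

$3,060.44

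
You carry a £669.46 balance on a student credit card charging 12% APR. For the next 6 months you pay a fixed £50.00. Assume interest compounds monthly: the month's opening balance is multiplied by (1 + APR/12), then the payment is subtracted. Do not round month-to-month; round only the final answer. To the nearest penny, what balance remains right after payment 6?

Monthly rate r = 12%/12 = 1% = 0.01.
Each month: B ← B·(1+r) − £50.00.
Month 1: interest £6.69; balance after payment £626.15.
Month 2: interest £6.26; balance after payment £582.42.
Month 3: interest £5.82; balance after payment £538.24.
Month 4: interest £5.38; balance after payment £493.62.
Month 5: interest £4.94; balance after payment £448.56.
Month 6: interest £4.49; balance after payment £403.04.

£403.04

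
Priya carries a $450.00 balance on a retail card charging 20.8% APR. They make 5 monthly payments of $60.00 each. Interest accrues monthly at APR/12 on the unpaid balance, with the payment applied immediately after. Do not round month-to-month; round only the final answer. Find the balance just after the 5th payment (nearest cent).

Monthly rate r = 20.8%/12 = 1.73333% = 0.0173333.
Each month: B ← B·(1+r) − $60.00.
Month 1: interest $7.80; balance after payment $397.80.
Month 2: interest $6.90; balance after payment $344.70.
Month 3: interest $5.97; balance after payment $290.67.
Month 4: interest $5.04; balance after payment $235.71.
Month 5: interest $4.09; balance after payment $179.79.

$179.79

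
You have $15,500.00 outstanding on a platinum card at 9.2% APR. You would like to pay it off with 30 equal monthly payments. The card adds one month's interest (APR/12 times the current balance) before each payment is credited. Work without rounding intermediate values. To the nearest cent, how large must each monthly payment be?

$580.33

Monthly rate r = 9.2%/12 = 0.766667% = 0.00766667.
Level-payment amortization: P = B₀·r / (1 − (1+r)^(−n)) = 15500.00·0.00766667 / (1 − 1.00767^(−30)).
Denominator 1 − (1+r)^(−30) = 0.204769138.
P = 118.833 / 0.204769138 ≈ 580.33.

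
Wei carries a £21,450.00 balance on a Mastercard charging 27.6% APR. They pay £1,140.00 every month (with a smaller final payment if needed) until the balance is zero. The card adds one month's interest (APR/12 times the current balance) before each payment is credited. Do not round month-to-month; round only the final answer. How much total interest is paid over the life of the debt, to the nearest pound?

Monthly rate r = 27.6%/12 = 2.3% = 0.023.
Payoff takes n = ⌈−ln(1 − rB₀/P)/ln(1+r)⌉ = ⌈24.934⌉ = 25 payments; the last is £1,065.16.
Total paid = 24·£1,140.00 + £1,065.16 = £28,425.16.
Total interest = total paid − principal = £28,425.16 − £21,450.00 = £6,975.16.

£6,975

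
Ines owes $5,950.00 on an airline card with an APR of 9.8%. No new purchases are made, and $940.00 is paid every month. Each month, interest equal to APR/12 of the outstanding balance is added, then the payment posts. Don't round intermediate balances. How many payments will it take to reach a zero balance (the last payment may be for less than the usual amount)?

Monthly rate r = 9.8%/12 = 0.816667% = 0.00816667.
Recurrence: B ← B·(1+r) − $940.00.
Month 1: interest $48.59; balance after payment $5,058.59.
Month 2: interest $41.31; balance after payment $4,159.90.
Closed form: n = −ln(1 − rB₀/P)/ln(1+r) = −ln(0.94831)/ln(1.00817) ≈ 6.526, so the balance reaches zero during payment 7.

7 payments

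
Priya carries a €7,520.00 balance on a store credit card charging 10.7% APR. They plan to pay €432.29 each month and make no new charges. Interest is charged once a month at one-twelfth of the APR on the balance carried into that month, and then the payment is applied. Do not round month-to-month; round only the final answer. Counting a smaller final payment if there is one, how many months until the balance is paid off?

Monthly rate r = 10.7%/12 = 0.891667% = 0.00891667.
Recurrence: B ← B·(1+r) − €432.29.
Month 1: interest €67.05; balance after payment €7,154.76.
Month 2: interest €63.80; balance after payment €6,786.27.
Closed form: n = −ln(1 − rB₀/P)/ln(1+r) = −ln(0.84489)/ln(1.00892) ≈ 18.987, so the balance reaches zero during payment 19.

19 payments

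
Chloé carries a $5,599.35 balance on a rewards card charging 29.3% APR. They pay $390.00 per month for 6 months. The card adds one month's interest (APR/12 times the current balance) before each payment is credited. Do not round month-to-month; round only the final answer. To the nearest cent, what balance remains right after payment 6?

Monthly rate r = 29.3%/12 = 2.44167% = 0.0244167.
Each month: B ← B·(1+r) − $390.00.
Month 1: interest $136.72; balance after payment $5,346.07.
Month 2: interest $130.53; balance after payment $5,086.60.
Month 3: interest $124.20; balance after payment $4,820.80.
Month 4: interest $117.71; balance after payment $4,548.51.
Month 5: interest $111.06; balance after payment $4,269.57.
Month 6: interest $104.25; balance after payment $3,983.81.

$3,983.81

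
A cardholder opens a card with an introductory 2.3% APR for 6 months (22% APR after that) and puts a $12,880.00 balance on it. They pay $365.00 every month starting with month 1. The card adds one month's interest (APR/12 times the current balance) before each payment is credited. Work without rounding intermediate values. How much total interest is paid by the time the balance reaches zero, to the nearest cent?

$5,082.35

Promo months 1–6 at r₀ = 2.3%/12 = 0.00191667; months 7+ at r₁ = 22%/12 = 0.0183333.
After month 6: iterate B ← B·(1+r₀) − $365.00 for 6 months → $10,828.31.
Then at r₁ with $365.00/mo: n₂ = −ln(1 − r₁·B/P)/ln(1+r₁) ≈ 43.21 → 44 more payments.
Total paid = 49·$365.00 + $77.35 = $17,962.35; interest = $17,962.35 − $12,880.00 = $5,082.35.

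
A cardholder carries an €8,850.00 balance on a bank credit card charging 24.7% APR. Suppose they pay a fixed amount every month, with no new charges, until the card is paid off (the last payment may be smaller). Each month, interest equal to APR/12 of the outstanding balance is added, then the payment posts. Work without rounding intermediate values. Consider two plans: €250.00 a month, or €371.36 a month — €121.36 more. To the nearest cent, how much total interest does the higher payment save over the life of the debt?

€3,712.63

Monthly rate r = 24.7%/12 = 2.05833% = 0.0205833.
At €250.00/mo: n = ⌈−ln(1 − rB₀/P)/ln(1+r)⌉ = 65 payments (last €4.79); total interest = total paid − €8,850.00 = €7,154.79.
At €371.36/mo: 34 payments (last €37.28); total interest €3,442.16.
Interest saved = €7,154.79 − €3,442.16 = €3,712.63.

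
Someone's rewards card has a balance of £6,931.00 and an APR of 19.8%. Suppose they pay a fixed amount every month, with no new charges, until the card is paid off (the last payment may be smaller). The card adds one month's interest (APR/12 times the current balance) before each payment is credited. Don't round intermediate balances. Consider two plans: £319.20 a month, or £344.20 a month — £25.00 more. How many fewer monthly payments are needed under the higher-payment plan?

3 fewer payments

Monthly rate r = 19.8%/12 = 1.65% = 0.0165.
At £319.20/mo: n = ⌈−ln(1 − rB₀/P)/ln(1+r)⌉ = 28 payments (last £34.02); total interest = total paid − £6,931.00 = £1,721.42.
At £344.20/mo: 25 payments (last £233.60); total interest £1,563.40.
Payments saved = 28 − 25 = 3.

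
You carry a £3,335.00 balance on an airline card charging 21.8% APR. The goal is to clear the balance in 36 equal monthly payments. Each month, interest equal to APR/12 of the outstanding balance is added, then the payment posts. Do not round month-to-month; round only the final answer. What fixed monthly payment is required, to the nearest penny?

Monthly rate r = 21.8%/12 = 1.81667% = 0.0181667.
Level-payment amortization: P = B₀·r / (1 − (1+r)^(−n)) = 3335.00·0.0181667 / (1 − 1.01817^(−36)).
Denominator 1 − (1+r)^(−36) = 0.476977335.
P = 60.5858 / 0.476977335 ≈ 127.02.

£127.02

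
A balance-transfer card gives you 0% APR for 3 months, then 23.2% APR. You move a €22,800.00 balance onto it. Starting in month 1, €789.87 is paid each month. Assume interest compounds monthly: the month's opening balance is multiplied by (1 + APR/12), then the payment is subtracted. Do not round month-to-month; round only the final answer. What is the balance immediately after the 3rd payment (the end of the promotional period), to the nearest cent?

€20,430.39

Promo months 1–3 at r₀ = 0%/12 = 0; months 4+ at r₁ = 23.2%/12 = 0.0193333.
After month 3 (no interest yet): B = €22,800.00 − 3·€789.87 = €20,430.39.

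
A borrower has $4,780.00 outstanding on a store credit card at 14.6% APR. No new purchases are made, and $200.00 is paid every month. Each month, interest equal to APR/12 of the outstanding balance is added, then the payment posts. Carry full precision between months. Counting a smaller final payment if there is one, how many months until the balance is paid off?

29 payments

Monthly rate r = 14.6%/12 = 1.21667% = 0.0121667.
Recurrence: B ← B·(1+r) − $200.00.
Month 1: interest $58.16; balance after payment $4,638.16.
Month 2: interest $56.43; balance after payment $4,494.59.
Closed form: n = −ln(1 − rB₀/P)/ln(1+r) = −ln(0.70922)/ln(1.01217) ≈ 28.412, so the balance reaches zero during payment 29.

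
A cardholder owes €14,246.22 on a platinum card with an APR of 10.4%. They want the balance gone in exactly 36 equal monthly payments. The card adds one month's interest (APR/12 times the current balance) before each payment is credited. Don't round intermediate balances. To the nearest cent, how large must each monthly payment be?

Monthly rate r = 10.4%/12 = 0.866667% = 0.00866667.
Level-payment amortization: P = B₀·r / (1 − (1+r)^(−n)) = 14246.22·0.00866667 / (1 − 1.00867^(−36)).
Denominator 1 − (1+r)^(−36) = 0.267033852.
P = 123.467 / 0.267033852 ≈ 462.37.

€462.37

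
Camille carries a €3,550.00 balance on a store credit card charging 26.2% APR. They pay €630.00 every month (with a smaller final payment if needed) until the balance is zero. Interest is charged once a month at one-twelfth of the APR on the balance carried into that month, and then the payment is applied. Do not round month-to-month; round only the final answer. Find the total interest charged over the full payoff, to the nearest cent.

€279.82

Monthly rate r = 26.2%/12 = 2.18333% = 0.0218333.
Payoff takes n = ⌈−ln(1 − rB₀/P)/ln(1+r)⌉ = ⌈6.078⌉ = 7 payments; the last is €49.82.
Total paid = 6·€630.00 + €49.82 = €3,829.82.
Total interest = total paid − principal = €3,829.82 − €3,550.00 = €279.82.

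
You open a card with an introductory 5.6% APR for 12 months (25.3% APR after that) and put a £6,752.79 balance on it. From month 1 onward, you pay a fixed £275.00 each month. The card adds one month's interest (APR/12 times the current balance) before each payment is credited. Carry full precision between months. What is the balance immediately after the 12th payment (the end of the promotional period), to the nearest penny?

£3,754.77

Promo months 1–12 at r₀ = 5.6%/12 = 0.00466667; months 13+ at r₁ = 25.3%/12 = 0.0210833.
After month 12: iterate B ← B·(1+r₀) − £275.00 for 12 months → £3,754.77.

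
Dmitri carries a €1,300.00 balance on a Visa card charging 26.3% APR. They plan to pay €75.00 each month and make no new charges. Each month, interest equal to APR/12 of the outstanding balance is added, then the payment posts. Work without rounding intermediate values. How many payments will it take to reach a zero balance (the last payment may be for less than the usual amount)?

23 months

Monthly rate r = 26.3%/12 = 2.19167% = 0.0219167.
Recurrence: B ← B·(1+r) − €75.00.
Month 1: interest €28.49; balance after payment €1,253.49.
Month 2: interest €27.47; balance after payment €1,205.96.
Closed form: n = −ln(1 − rB₀/P)/ln(1+r) = −ln(0.62011)/ln(1.02192) ≈ 22.041, so the balance reaches zero during payment 23.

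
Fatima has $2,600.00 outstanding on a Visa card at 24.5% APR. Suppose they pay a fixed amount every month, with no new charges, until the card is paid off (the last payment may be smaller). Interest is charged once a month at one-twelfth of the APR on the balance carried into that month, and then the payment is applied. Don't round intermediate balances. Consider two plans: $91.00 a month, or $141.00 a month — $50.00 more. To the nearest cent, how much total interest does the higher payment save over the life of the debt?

Monthly rate r = 24.5%/12 = 2.04167% = 0.0204167.
At $91.00/mo: n = ⌈−ln(1 − rB₀/P)/ln(1+r)⌉ = 44 payments (last $28.99); total interest = total paid − $2,600.00 = $1,341.99.
At $141.00/mo: 24 payments (last $52.77); total interest $695.77.
Interest saved = $1,341.99 − $695.77 = $646.22.

$646.22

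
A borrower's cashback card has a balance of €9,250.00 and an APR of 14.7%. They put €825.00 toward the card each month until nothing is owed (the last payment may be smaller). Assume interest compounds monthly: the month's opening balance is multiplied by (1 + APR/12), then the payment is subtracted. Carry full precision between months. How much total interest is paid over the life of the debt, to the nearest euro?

€762

Monthly rate r = 14.7%/12 = 1.225% = 0.01225.
Payoff takes n = ⌈−ln(1 − rB₀/P)/ln(1+r)⌉ = ⌈12.134⌉ = 13 payments; the last is €111.54.
Total paid = 12·€825.00 + €111.54 = €10,011.54.
Total interest = total paid − principal = €10,011.54 − €9,250.00 = €761.54.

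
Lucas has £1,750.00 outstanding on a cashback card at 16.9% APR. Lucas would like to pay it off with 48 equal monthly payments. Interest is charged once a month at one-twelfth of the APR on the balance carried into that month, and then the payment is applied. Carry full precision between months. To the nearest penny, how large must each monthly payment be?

£50.41

Monthly rate r = 16.9%/12 = 1.40833% = 0.0140833.
Level-payment amortization: P = B₀·r / (1 − (1+r)^(−n)) = 1750.00·0.0140833 / (1 − 1.01408^(−48)).
Denominator 1 − (1+r)^(−48) = 0.488948065.
P = 24.6458 / 0.488948065 ≈ 50.41.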